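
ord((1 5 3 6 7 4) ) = 6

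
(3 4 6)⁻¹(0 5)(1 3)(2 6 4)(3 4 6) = (0 5)(1 4)(2 3 6)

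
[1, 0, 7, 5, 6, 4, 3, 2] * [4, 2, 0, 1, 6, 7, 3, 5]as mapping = [0→2, 1→4, 2→5, 3→7, 4→3, 5→6, 6→1, 7→0]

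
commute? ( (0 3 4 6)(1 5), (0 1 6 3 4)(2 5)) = no: (0 3 4 6)(1 5)*(0 1 6 3 4)(2 5) = (0 4 3)(1 2 5 6), (0 1 6 3 4)(2 5)*(0 3 4 6)(1 5) = (0 5 2 1)(3 6 4)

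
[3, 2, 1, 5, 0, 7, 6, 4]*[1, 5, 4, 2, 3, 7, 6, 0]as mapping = [0→2, 1→4, 2→5, 3→7, 4→1, 5→0, 6→6, 7→3]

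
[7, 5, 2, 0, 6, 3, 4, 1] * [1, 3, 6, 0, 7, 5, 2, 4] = [4, 5, 6, 1, 2, 0, 7, 3]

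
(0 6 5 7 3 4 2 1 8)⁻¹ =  (0 8 1 2 4 3 7 5 6)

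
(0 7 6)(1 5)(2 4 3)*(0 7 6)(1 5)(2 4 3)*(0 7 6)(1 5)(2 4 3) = (1 5)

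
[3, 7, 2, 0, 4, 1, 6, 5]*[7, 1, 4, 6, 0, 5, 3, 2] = [6, 2, 4, 7, 0, 1, 3, 5]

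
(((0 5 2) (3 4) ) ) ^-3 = (3 4) 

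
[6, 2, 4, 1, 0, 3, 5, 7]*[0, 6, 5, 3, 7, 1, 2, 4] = [2, 5, 7, 6, 0, 3, 1, 4]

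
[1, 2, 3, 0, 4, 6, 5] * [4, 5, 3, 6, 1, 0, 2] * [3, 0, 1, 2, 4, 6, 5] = [6, 2, 5, 4, 0, 1, 3]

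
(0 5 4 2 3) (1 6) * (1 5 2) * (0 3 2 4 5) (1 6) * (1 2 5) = (0 4 6) (1 2 5) 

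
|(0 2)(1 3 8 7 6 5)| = 6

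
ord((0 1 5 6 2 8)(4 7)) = 6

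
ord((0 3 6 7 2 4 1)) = 7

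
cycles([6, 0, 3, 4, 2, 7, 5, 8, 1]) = (0 6 5 7 8 1)(2 3 4)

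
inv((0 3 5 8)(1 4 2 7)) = (0 8 5 3)(1 7 2 4)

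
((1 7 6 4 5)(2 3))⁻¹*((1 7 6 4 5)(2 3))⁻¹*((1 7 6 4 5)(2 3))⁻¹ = (1 6 5 7 4)(2 3)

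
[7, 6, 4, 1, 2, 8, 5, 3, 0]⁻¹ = [8, 3, 4, 7, 2, 6, 1, 0, 5]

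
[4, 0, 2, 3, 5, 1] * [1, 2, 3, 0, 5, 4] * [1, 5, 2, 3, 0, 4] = [4, 5, 3, 1, 0, 2]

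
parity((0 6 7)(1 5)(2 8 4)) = odd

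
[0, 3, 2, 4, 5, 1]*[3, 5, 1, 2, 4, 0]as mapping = [0→3, 1→2, 2→1, 3→4, 4→0, 5→5]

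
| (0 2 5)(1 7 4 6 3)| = 15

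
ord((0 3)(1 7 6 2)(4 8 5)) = 12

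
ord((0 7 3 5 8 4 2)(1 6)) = 14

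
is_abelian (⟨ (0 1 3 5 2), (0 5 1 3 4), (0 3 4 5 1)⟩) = no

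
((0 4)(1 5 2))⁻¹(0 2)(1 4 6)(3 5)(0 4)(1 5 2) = (0 6 5)(1 4)(2 3)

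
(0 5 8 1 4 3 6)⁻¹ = (0 6 3 4 1 8 5)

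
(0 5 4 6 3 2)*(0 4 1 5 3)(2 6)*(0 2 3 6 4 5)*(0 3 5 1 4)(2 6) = (0 2 1 3)(4 5)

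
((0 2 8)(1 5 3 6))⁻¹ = (0 8 2)(1 6 3 5)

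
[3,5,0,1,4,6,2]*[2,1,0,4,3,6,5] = [4,6,2,1,3,5,0]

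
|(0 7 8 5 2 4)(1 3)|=6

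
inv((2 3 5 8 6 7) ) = (2 7 6 8 5 3) 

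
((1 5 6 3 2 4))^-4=(1 6 2)(3 4 5)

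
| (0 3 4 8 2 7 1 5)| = 8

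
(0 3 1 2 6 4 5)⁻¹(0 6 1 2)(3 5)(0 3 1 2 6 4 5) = (0 1)(2 6 3 4)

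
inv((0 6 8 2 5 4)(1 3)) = (0 4 5 2 8 6)(1 3)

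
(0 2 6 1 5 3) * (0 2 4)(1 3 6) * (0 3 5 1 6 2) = (0 4 3)(2 6 5)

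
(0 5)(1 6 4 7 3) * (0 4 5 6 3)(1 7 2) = (0 6 5 4 2 1 3 7)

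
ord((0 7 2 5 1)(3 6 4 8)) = 20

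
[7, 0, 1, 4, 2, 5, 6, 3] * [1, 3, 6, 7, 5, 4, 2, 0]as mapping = [0→0, 1→1, 2→3, 3→5, 4→6, 5→4, 6→2, 7→7]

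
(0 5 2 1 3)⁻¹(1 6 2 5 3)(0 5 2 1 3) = (0 3 6 1 2)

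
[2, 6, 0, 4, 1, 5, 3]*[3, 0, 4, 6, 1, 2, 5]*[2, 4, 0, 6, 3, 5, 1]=[3, 5, 6, 4, 2, 0, 1]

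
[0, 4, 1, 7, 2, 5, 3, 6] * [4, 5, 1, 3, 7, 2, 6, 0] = [4, 7, 5, 0, 1, 2, 3, 6]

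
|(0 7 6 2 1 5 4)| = 7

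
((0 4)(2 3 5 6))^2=(2 5)(3 6)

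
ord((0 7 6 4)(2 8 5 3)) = 4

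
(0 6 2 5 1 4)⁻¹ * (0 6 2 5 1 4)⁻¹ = (0 1 2)(4 5 6)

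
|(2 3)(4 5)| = 2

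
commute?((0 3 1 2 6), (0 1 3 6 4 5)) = no:(0 3 1 2 6)*(0 1 3 6 4 5) = (0 6 1 2 4 5), (0 1 3 6 4 5)*(0 3 1 2 6) = (0 2 6 4 5 3)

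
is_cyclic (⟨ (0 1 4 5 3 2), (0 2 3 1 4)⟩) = no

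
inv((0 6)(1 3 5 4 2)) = (0 6)(1 2 4 5 3)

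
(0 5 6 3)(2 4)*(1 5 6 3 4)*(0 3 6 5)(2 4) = (0 5 6 2 1)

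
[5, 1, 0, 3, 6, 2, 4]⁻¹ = [2, 1, 5, 3, 6, 0, 4]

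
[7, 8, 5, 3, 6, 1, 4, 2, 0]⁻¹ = [8, 5, 7, 3, 6, 2, 4, 0, 1]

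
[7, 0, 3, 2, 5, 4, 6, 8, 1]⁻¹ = [1, 8, 3, 2, 5, 4, 6, 0, 7]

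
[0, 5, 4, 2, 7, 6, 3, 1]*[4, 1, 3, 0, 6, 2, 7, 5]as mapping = [0→4, 1→2, 2→6, 3→3, 4→5, 5→7, 6→0, 7→1]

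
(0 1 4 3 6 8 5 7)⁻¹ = (0 7 5 8 6 3 4 1)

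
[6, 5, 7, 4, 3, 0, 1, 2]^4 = [0, 1, 2, 3, 4, 5, 6, 7]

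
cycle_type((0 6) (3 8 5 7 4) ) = 2.5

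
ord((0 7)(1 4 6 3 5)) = 10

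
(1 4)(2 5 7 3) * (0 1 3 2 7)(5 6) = (0 1 4 3 7 2 6 5)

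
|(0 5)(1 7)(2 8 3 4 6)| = 10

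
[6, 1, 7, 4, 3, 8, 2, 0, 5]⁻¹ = [7, 1, 6, 4, 3, 8, 0, 2, 5]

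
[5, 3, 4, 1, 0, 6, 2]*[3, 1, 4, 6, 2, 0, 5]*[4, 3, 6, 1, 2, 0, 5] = [4, 5, 6, 3, 1, 0, 2]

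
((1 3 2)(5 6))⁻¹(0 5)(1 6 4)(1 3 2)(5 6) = (0 6)(3 5 4)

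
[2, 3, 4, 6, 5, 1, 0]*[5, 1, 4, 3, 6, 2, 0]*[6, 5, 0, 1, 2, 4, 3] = [2, 1, 3, 6, 0, 5, 4]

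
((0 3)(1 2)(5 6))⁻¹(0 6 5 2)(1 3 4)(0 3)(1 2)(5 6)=(0 4 2)(1 3 5 6)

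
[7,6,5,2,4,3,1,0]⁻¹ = [7,6,3,5,4,2,1,0]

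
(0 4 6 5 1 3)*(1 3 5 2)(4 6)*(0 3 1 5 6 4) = (0 4)(1 6 2 5)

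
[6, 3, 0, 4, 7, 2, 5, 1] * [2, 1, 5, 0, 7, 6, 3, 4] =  [3, 0, 2, 7, 4, 5, 6, 1]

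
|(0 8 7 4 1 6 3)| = 7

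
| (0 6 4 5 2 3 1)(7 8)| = 14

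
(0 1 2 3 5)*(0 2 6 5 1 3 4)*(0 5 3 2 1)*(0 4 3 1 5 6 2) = (1 2 3 4 6)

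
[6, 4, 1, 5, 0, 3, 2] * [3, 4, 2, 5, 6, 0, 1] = [1, 6, 4, 0, 3, 5, 2]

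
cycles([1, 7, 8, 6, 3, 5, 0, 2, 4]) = (0 1 7 2 8 4 3 6)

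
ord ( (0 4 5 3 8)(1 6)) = 10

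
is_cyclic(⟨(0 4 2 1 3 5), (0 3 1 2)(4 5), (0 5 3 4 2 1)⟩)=no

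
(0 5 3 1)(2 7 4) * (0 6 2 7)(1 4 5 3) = (0 3 4 7 5 1 6 2)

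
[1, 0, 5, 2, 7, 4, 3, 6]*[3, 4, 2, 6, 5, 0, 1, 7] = [4, 3, 0, 2, 7, 5, 6, 1]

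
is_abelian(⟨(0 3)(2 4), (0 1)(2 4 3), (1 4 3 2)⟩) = no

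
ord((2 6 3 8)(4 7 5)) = 12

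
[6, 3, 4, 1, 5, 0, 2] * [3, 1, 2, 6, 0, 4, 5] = [5, 6, 0, 1, 4, 3, 2]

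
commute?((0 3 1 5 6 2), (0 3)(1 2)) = no:(0 3 1 5 6 2)*(0 3)(1 2) = (1 5 6)(2 3), (0 3)(1 2)*(0 3 1 5 6 2) = (0 1)(2 5 6)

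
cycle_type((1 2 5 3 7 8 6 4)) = 8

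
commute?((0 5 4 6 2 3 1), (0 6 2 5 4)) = no:(0 5 4 6 2 3 1) * (0 6 2 5 4) = (0 4 2 3 1 6 5), (0 6 2 5 4) * (0 5 4 6 2 3 1) = (0 2 4 5 6 3 1)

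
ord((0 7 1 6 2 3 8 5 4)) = 9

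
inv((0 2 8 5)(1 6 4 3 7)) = (0 5 8 2)(1 7 3 4 6)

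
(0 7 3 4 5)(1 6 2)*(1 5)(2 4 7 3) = (0 3 7 2 5)(1 6 4)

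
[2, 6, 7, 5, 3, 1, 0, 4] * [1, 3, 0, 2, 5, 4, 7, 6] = [0, 7, 6, 4, 2, 3, 1, 5]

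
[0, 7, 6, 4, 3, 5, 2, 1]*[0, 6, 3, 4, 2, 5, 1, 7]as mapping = [0→0, 1→7, 2→1, 3→2, 4→4, 5→5, 6→3, 7→6]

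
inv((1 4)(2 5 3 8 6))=(1 4)(2 6 8 3 5)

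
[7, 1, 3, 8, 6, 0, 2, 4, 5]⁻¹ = [5, 1, 6, 2, 7, 8, 4, 0, 3]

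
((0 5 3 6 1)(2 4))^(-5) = (2 4)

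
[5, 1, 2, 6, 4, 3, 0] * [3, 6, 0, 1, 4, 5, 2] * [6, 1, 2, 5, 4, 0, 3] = [0, 3, 6, 2, 4, 1, 5]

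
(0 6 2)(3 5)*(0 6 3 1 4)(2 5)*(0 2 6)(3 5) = (0 5 1 4 2)(3 6)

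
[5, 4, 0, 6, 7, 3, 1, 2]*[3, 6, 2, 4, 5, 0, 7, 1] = [0, 5, 3, 7, 1, 4, 6, 2]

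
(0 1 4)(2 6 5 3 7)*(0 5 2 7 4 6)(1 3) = (0 3 4 5 1 6 2)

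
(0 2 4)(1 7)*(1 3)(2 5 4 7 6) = (0 5 4)(1 6 2 7 3)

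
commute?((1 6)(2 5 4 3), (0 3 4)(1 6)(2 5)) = no:(1 6)(2 5 4 3) * (0 3 4)(1 6)(2 5) = (0 3 5), (0 3 4)(1 6)(2 5) * (1 6)(2 5 4 3) = (0 2 4)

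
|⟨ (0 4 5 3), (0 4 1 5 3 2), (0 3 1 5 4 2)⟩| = 48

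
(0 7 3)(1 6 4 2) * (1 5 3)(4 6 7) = (0 4 2 5 3)(1 7)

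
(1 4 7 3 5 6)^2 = (1 7 5)(3 6 4)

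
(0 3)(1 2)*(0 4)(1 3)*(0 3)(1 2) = (0 2)(3 4)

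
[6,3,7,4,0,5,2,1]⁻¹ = [4,7,6,1,3,5,0,2]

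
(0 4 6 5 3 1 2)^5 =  (0 1 5 4 2 3 6)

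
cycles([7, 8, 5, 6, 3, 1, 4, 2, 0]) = (0 7 2 5 1 8)(3 6 4)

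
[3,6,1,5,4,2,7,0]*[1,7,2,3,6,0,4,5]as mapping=[0→3,1→4,2→7,3→0,4→6,5→2,6→5,7→1]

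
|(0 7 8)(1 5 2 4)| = 12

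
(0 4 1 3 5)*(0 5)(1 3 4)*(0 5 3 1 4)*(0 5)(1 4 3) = (0 3)(1 5)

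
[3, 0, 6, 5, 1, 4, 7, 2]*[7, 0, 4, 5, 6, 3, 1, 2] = [5, 7, 1, 3, 0, 6, 2, 4]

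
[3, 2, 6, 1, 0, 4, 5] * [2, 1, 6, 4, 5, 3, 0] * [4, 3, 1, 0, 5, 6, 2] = [5, 2, 4, 3, 1, 6, 0]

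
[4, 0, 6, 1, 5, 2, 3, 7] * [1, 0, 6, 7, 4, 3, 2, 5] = [4, 1, 2, 0, 3, 6, 7, 5]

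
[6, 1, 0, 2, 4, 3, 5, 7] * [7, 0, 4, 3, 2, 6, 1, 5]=[1, 0, 7, 4, 2, 3, 6, 5]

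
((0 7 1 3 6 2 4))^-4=(0 3 4 1 2 7 6)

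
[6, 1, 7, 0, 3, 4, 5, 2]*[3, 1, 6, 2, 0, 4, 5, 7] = [5, 1, 7, 3, 2, 0, 4, 6]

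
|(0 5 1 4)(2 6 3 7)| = 4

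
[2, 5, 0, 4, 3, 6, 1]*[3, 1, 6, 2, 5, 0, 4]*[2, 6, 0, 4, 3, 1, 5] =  [5, 2, 4, 1, 0, 3, 6]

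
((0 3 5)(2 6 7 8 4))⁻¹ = (0 5 3)(2 4 8 7 6)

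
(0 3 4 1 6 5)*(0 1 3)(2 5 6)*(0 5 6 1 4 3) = (0 5 4)(1 2 6)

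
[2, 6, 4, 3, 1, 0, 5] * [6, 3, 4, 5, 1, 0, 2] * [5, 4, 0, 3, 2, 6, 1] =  [2, 0, 4, 6, 3, 1, 5]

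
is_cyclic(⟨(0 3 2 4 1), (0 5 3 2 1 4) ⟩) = no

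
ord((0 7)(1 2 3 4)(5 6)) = 4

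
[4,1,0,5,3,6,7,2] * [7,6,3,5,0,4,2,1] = [0,6,7,4,5,2,1,3]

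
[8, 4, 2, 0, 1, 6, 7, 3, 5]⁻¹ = [3, 4, 2, 7, 1, 8, 5, 6, 0]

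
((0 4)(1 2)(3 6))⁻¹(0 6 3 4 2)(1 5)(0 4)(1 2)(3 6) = (0 1 4 3 6)(2 5)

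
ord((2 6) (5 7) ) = 2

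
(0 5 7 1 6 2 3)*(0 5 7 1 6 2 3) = (0 7 6 3 5 1 2) 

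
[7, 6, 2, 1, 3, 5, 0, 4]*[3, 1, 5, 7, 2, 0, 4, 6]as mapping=[0→6, 1→4, 2→5, 3→1, 4→7, 5→0, 6→3, 7→2]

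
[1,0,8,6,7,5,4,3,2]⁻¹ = [1,0,8,7,6,5,3,4,2]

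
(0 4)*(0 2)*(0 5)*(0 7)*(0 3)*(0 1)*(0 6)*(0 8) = (0 4 2 5 7 3 1 6 8)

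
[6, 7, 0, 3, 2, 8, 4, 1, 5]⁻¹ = [2, 7, 4, 3, 6, 8, 0, 1, 5]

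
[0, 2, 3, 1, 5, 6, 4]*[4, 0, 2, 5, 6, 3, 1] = [4, 2, 5, 0, 3, 1, 6]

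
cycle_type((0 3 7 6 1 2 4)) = 7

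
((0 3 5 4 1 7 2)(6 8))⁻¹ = (0 2 7 1 4 5 3)(6 8)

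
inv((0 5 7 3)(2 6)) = (0 3 7 5)(2 6)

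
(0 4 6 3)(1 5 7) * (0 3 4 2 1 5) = (0 2 1)(4 6)(5 7)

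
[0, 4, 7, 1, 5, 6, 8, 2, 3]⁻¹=[0, 3, 7, 8, 1, 4, 5, 2, 6]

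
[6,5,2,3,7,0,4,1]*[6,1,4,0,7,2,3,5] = [3,2,4,0,5,6,7,1]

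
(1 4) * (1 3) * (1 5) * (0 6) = (0 6)(1 4 3 5)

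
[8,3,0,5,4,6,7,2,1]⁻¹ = [2,8,7,1,4,3,5,6,0]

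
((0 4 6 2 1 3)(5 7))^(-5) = (0 4 6 2 1 3)(5 7)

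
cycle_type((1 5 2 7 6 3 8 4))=8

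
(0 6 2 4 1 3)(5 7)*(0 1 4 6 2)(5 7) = (0 2 6)(1 3)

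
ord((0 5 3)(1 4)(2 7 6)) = 6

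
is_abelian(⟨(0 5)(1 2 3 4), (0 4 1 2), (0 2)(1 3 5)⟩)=no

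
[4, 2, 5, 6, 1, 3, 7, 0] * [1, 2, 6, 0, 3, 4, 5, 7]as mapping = [0→3, 1→6, 2→4, 3→5, 4→2, 5→0, 6→7, 7→1]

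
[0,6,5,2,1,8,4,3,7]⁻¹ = [0,4,3,7,6,2,1,8,5]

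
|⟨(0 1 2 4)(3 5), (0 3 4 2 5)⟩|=360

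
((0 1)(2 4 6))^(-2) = (2 4 6)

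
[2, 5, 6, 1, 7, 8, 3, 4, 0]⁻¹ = [8, 3, 0, 6, 7, 1, 2, 4, 5]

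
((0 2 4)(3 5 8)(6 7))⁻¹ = (0 4 2)(3 8 5)(6 7)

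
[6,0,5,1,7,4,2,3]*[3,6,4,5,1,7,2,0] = [2,3,7,6,0,1,4,5]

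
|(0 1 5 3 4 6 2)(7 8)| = 14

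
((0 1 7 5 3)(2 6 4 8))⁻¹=(0 3 5 7 1)(2 8 4 6)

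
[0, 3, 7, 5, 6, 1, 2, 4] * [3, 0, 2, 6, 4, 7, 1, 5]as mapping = [0→3, 1→6, 2→5, 3→7, 4→1, 5→0, 6→2, 7→4]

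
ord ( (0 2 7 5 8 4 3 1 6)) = 9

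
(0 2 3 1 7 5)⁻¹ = (0 5 7 1 3 2)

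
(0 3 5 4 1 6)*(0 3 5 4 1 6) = (0 5 1)(3 4 6)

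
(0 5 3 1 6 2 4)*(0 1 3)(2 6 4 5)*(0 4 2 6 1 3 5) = (0 6 1 2)(3 5 4)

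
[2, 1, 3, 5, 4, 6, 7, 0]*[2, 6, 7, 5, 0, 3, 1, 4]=[7, 6, 5, 3, 0, 1, 4, 2]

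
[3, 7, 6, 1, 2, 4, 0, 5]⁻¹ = [6, 3, 4, 0, 5, 7, 2, 1]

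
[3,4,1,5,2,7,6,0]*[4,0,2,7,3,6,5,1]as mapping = [0→7,1→3,2→0,3→6,4→2,5→1,6→5,7→4]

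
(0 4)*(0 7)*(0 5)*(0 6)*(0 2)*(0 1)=(0 4 7 5 6 2 1)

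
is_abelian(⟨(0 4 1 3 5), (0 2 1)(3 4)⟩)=no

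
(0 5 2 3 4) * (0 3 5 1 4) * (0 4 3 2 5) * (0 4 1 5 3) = (0 5 3 1)(2 4)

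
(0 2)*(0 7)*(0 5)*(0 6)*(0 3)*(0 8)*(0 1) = (0 2 7 5 6 3 8 1)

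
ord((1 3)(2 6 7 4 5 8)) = 6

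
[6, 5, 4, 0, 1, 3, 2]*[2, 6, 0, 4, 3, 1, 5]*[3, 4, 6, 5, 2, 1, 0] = [1, 4, 5, 6, 0, 2, 3]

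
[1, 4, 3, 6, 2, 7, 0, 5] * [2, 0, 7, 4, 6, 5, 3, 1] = [0, 6, 4, 3, 7, 1, 2, 5]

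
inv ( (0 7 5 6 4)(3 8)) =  (0 4 6 5 7)(3 8)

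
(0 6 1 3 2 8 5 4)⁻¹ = (0 4 5 8 2 3 1 6)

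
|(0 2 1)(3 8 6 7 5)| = 15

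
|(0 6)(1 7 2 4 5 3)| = 6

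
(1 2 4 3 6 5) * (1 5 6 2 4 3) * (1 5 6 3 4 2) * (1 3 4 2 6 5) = (1 6 4)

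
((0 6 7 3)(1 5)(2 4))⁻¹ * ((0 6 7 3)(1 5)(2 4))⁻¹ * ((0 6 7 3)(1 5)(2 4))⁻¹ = (0 6 7 3)(1 5)(2 4)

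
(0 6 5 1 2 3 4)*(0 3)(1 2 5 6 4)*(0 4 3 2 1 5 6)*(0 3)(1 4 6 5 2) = (1 5 4)(2 6 3)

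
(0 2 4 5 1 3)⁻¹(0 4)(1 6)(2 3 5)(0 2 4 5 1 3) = (0 1 4)(2 5)(3 6)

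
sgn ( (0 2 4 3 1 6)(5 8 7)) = -1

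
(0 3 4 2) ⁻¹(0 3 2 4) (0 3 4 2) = (0 2 3 4) 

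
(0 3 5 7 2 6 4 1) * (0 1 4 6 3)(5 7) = (2 3 7)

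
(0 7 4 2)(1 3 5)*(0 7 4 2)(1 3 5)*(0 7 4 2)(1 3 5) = (0 2 4 7)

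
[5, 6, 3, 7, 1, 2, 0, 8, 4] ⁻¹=[6, 4, 5, 2, 8, 0, 1, 3, 7] 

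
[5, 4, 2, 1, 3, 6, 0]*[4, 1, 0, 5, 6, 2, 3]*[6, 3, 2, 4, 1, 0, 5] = [2, 5, 6, 3, 0, 4, 1]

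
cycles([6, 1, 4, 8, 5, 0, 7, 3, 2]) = (0 6 7 3 8 2 4 5)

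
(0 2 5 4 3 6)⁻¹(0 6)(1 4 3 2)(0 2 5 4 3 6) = (0 2)(1 3 6 5)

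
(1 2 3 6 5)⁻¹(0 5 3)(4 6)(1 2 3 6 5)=(0 1 6)(4 5)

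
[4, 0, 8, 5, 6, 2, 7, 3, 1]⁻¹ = [1, 8, 5, 7, 0, 3, 4, 6, 2]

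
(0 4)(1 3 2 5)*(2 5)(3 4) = (0 3 5 1 4)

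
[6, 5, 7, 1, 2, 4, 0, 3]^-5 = [6, 5, 7, 1, 2, 4, 0, 3]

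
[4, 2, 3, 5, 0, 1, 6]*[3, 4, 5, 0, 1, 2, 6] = [1, 5, 0, 2, 3, 4, 6]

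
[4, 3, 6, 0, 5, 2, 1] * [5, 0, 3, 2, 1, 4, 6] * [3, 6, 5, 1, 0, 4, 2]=[6, 5, 2, 4, 0, 1, 3]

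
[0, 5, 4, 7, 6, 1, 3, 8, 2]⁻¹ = [0, 5, 8, 6, 2, 1, 4, 3, 7]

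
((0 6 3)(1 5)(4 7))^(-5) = (0 6 3)(1 5)(4 7)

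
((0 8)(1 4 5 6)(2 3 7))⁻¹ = (0 8)(1 6 5 4)(2 7 3)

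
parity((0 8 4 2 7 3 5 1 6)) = even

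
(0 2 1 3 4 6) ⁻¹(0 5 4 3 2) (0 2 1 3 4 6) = (1 2 5 6 4) 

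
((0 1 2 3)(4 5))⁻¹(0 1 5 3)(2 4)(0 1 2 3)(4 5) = (0 1 2 4)(3 5)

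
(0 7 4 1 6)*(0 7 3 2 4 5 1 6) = (0 3 2 4 6 7 5 1)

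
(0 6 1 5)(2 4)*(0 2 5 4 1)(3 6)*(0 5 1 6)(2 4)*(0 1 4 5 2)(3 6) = (0 6 2 3 1)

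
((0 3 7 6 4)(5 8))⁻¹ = (0 4 6 7 3)(5 8)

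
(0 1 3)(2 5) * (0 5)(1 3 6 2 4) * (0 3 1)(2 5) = (0 1 6 5 4)(2 3)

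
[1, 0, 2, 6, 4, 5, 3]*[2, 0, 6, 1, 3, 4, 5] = [0, 2, 6, 5, 3, 4, 1]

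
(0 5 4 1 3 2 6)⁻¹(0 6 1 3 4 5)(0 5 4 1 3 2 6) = (0 3 2 1 4 5)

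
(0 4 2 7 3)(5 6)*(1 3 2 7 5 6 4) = (0 1 3)(2 5 4 7)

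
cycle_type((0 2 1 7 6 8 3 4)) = 8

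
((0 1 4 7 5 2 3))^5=(0 2 7 1 3 5 4)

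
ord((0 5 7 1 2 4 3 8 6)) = 9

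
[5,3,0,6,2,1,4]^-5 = [1,6,5,4,0,3,2]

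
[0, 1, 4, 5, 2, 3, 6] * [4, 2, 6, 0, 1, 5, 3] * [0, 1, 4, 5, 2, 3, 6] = [2, 4, 1, 3, 6, 0, 5]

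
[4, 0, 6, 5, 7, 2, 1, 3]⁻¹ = [1, 6, 5, 7, 0, 3, 2, 4]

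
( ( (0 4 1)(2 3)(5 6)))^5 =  (0 1 4)(2 3)(5 6)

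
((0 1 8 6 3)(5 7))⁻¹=(0 3 6 8 1)(5 7)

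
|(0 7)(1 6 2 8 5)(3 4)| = 10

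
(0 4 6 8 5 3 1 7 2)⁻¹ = (0 2 7 1 3 5 8 6 4)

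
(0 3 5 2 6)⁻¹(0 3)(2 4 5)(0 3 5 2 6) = (2 6 4)(3 5)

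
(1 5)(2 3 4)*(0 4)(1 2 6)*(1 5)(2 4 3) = (0 3)(4 6 5)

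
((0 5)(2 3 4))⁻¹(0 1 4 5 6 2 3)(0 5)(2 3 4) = (0 6 3 4 5 1 2)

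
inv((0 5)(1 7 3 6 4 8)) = (0 5)(1 8 4 6 3 7)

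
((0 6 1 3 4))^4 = (0 4 3 1 6)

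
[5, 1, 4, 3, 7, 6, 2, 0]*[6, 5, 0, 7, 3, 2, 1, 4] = [2, 5, 3, 7, 4, 1, 0, 6]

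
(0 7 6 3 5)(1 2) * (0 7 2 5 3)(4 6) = (0 2 1 5 7 4 6)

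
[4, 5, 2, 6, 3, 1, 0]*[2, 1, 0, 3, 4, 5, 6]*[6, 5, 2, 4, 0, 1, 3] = [0, 1, 6, 3, 4, 5, 2]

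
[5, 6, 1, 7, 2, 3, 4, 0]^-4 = [0, 1, 2, 3, 4, 5, 6, 7]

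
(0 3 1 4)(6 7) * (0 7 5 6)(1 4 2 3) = (0 1 2 3 4 7)(5 6)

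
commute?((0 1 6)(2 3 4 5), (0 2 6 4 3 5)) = no:(0 1 6)(2 3 4 5)*(0 2 6 4 3 5) = (0 1 4)(2 5 6), (0 2 6 4 3 5)*(0 1 6)(2 3 4 5) = (0 3 2)(1 6 5)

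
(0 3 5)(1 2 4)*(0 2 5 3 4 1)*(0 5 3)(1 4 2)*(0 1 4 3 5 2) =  (1 5 4 2 3)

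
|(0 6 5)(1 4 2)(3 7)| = 6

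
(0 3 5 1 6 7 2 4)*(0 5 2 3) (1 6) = (2 4 5 6 7 3) 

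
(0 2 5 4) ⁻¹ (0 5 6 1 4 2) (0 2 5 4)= (0 5 2 4 6 1) 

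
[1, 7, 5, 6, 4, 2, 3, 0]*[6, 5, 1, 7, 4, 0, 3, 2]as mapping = [0→5, 1→2, 2→0, 3→3, 4→4, 5→1, 6→7, 7→6]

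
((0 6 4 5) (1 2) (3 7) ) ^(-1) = (0 5 4 6) (1 2) (3 7) 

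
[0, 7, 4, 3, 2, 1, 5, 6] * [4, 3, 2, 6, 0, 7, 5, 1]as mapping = [0→4, 1→1, 2→0, 3→6, 4→2, 5→3, 6→7, 7→5]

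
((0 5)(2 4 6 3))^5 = (0 5)(2 4 6 3)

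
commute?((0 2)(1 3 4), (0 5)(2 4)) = no:(0 2)(1 3 4)*(0 5)(2 4) = (0 4 1 3 2 5), (0 5)(2 4)*(0 2)(1 3 4) = (0 5 2 1 3 4)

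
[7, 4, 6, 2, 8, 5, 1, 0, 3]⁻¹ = [7, 6, 3, 8, 1, 5, 2, 0, 4]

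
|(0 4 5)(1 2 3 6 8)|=15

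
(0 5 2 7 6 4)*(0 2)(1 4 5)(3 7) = (0 1 4 2 3 7 6 5)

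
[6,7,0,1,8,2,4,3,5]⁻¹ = [2,3,5,7,6,8,0,1,4]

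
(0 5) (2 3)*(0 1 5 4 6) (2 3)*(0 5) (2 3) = (0 4 6 5 1) (2 3) 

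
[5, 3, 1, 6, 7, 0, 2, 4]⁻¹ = [5, 2, 6, 1, 7, 0, 3, 4]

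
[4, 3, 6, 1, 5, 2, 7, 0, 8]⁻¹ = [7, 3, 5, 1, 0, 4, 2, 6, 8]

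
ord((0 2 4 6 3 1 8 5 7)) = 9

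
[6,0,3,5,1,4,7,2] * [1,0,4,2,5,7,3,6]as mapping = [0→3,1→1,2→2,3→7,4→0,5→5,6→6,7→4]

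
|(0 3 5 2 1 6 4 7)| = 8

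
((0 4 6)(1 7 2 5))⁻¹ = (0 6 4)(1 5 2 7)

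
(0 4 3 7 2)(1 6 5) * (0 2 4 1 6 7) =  (0 1 7 4 3)(5 6)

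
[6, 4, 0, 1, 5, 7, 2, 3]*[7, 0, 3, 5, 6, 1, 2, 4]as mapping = [0→2, 1→6, 2→7, 3→0, 4→1, 5→4, 6→3, 7→5]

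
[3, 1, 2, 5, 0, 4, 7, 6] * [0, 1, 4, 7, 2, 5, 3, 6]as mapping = [0→7, 1→1, 2→4, 3→5, 4→0, 5→2, 6→6, 7→3]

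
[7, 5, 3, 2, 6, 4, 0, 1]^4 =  [4, 0, 2, 3, 1, 7, 5, 6]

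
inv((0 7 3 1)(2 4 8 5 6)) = (0 1 3 7)(2 6 5 8 4)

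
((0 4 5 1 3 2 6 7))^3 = (0 1 6 4 3 7 5 2)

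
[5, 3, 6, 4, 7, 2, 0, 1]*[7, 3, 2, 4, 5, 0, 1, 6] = [0, 4, 1, 5, 6, 2, 7, 3]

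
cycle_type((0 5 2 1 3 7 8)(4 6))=2.7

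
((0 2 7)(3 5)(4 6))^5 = (0 7 2)(3 5)(4 6)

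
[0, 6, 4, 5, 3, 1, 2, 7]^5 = [0, 5, 6, 4, 2, 3, 1, 7]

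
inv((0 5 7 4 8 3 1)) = (0 1 3 8 4 7 5)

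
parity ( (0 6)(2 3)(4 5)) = odd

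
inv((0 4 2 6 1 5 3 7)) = (0 7 3 5 1 6 2 4)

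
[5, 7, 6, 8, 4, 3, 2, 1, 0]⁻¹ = [8, 7, 6, 5, 4, 0, 2, 1, 3]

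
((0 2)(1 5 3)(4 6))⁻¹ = (0 2)(1 3 5)(4 6)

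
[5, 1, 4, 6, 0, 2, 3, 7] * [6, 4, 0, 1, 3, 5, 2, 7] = [5, 4, 3, 2, 6, 0, 1, 7]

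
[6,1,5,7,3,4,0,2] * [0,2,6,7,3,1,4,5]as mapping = [0→4,1→2,2→1,3→5,4→7,5→3,6→0,7→6]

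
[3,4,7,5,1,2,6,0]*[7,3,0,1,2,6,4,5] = [1,2,5,6,3,0,4,7]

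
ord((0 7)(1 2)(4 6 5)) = 6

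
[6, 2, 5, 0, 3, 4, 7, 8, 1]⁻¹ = [3, 8, 1, 4, 5, 2, 0, 6, 7]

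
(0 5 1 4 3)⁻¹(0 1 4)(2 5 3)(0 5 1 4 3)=(0 2 1)(3 5 4)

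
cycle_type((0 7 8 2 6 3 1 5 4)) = 9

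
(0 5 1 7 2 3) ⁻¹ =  (0 3 2 7 1 5) 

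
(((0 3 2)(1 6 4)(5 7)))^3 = (5 7)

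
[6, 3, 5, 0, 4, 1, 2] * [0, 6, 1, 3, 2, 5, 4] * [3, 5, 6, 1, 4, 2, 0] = [4, 1, 2, 3, 6, 0, 5]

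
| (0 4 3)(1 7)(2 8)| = 6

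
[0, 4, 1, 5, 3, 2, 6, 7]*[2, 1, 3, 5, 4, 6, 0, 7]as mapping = [0→2, 1→4, 2→1, 3→6, 4→5, 5→3, 6→0, 7→7]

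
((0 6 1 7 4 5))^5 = (0 5 4 7 1 6)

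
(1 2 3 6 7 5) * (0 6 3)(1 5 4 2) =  (0 6 7 4 2)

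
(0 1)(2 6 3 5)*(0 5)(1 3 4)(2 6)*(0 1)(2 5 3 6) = (0 6 4)(1 3)(2 5)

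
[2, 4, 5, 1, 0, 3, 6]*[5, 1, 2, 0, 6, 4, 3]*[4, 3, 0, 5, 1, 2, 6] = [0, 6, 1, 3, 2, 4, 5]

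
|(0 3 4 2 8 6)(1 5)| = 6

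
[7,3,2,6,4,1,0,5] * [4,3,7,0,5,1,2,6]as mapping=[0→6,1→0,2→7,3→2,4→5,5→3,6→4,7→1]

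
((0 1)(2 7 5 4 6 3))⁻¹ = (0 1)(2 3 6 4 5 7)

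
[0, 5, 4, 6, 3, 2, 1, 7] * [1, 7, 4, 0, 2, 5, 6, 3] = [1, 5, 2, 6, 0, 4, 7, 3]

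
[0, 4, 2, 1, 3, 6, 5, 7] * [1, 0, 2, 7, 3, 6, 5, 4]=[1, 3, 2, 0, 7, 5, 6, 4]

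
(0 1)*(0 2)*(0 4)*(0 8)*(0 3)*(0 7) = (0 1 2 4 8 3 7)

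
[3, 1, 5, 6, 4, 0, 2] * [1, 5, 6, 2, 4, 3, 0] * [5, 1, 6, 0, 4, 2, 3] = [6, 2, 0, 5, 4, 1, 3]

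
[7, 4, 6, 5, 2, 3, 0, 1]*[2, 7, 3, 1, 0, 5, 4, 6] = [6, 0, 4, 5, 3, 1, 2, 7]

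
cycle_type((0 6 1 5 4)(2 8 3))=3.5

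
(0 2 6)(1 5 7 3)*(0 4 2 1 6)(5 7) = (0 1 7 3 6 4 2)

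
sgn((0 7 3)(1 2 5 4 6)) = 1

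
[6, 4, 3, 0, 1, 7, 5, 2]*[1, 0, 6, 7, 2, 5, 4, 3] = [4, 2, 7, 1, 0, 3, 5, 6]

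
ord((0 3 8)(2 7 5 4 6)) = 15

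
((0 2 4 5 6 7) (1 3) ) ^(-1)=(0 7 6 5 4 2) (1 3) 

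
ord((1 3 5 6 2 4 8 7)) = 8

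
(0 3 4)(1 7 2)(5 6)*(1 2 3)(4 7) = (0 1 4)(3 7)(5 6)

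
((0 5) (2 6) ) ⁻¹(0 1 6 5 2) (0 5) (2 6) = (0 6 5 1 2) 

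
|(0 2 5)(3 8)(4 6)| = 6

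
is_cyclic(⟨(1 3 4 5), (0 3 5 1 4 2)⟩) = no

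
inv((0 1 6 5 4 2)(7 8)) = (0 2 4 5 6 1)(7 8)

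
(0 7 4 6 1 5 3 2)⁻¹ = (0 2 3 5 1 6 4 7)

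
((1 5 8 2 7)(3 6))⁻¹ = (1 7 2 8 5)(3 6)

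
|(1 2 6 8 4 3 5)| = 7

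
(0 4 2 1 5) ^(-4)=(0 4 2 1 5) 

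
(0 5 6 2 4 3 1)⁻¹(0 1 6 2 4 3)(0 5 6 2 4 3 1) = (0 2 4 3 1 5)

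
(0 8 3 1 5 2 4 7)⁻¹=(0 7 4 2 5 1 3 8)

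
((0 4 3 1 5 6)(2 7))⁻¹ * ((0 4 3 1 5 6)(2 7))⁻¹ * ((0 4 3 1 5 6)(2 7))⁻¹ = (0 1)(2 7)(3 6)(4 5)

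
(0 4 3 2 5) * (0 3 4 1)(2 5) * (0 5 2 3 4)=(0 1 5 4)(2 3)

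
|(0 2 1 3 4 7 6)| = 7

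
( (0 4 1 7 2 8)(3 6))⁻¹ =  (0 8 2 7 1 4)(3 6)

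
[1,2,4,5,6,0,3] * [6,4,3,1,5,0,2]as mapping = [0→4,1→3,2→5,3→0,4→2,5→6,6→1]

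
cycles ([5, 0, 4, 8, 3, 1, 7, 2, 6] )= (0 5 1)(2 4 3 8 6 7)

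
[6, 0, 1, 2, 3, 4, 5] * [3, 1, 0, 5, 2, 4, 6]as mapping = [0→6, 1→3, 2→1, 3→0, 4→5, 5→2, 6→4]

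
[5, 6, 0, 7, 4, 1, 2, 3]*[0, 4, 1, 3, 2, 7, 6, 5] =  [7, 6, 0, 5, 2, 4, 1, 3]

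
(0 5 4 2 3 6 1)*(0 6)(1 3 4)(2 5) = (0 2 4 5 1 6 3)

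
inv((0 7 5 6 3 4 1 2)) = (0 2 1 4 3 6 5 7)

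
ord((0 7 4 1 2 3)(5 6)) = 6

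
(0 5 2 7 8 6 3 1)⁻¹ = (0 1 3 6 8 7 2 5)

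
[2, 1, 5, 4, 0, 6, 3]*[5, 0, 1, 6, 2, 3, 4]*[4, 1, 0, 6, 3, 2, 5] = [1, 4, 6, 0, 2, 3, 5]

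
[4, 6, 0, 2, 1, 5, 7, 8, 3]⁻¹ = [2, 4, 3, 8, 0, 5, 1, 6, 7]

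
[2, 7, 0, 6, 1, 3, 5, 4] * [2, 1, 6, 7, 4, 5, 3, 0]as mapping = [0→6, 1→0, 2→2, 3→3, 4→1, 5→7, 6→5, 7→4]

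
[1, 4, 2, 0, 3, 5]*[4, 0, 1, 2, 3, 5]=[0, 3, 1, 4, 2, 5]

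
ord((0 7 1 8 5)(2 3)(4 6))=10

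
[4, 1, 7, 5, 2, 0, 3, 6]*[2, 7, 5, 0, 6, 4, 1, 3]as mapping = [0→6, 1→7, 2→3, 3→4, 4→5, 5→2, 6→0, 7→1]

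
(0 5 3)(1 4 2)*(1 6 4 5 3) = (0 3)(1 5)(2 6 4)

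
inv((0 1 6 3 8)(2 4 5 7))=(0 8 3 6 1)(2 7 5 4)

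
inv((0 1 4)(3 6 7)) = (0 4 1)(3 7 6)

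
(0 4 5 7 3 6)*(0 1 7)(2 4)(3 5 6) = (0 2 4 6 1 7 5)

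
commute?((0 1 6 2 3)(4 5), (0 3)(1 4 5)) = no:(0 1 6 2 3)(4 5) * (0 3)(1 4 5) = (0 4 1 6 2), (0 3)(1 4 5) * (0 1 6 2 3)(4 5) = (1 5 6 2 3)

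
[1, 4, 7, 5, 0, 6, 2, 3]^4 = [1, 4, 6, 7, 0, 3, 5, 2]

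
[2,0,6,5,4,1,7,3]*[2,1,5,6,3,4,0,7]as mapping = [0→5,1→2,2→0,3→4,4→3,5→1,6→7,7→6]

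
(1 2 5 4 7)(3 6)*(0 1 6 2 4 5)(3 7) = (0 1 4 3 2)(6 7)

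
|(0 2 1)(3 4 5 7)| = 12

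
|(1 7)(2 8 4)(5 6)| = 6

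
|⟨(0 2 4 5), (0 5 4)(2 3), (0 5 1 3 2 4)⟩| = 720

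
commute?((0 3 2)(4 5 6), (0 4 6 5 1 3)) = no:(0 3 2)(4 5 6)*(0 4 6 5 1 3) = (1 3 2 4), (0 4 6 5 1 3)*(0 3 2)(4 5 6) = (0 5 1 2)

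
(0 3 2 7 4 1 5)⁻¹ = (0 5 1 4 7 2 3)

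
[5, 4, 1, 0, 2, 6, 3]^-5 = [3, 4, 1, 6, 2, 0, 5]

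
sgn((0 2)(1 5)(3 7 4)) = 1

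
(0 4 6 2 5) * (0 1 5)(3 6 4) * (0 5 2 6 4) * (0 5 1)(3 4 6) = (0 4 5)(1 2)(3 6)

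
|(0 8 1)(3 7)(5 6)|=6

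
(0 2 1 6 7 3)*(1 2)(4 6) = (0 1 4 6 7 3)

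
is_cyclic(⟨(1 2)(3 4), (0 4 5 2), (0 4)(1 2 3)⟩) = no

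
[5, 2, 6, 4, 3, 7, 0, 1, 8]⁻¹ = [6, 7, 1, 4, 3, 0, 2, 5, 8]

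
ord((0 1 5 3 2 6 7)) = 7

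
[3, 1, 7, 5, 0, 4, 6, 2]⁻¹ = [4, 1, 7, 0, 5, 3, 6, 2]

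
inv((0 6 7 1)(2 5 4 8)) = (0 1 7 6)(2 8 4 5)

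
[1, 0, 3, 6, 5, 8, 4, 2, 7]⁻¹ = [1, 0, 7, 2, 6, 4, 3, 8, 5]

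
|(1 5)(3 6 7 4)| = 4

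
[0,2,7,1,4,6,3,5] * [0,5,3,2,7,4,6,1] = [0,3,1,5,7,6,2,4]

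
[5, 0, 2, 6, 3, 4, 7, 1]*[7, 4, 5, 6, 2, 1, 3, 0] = [1, 7, 5, 3, 6, 2, 0, 4]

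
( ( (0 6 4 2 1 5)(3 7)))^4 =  (0 1 4)(2 6 5)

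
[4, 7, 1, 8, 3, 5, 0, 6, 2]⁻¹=[6, 2, 8, 4, 0, 5, 7, 1, 3]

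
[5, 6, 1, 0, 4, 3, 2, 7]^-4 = [3, 2, 6, 5, 4, 0, 1, 7]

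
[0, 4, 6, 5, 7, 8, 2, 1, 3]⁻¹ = [0, 7, 6, 8, 1, 3, 2, 4, 5]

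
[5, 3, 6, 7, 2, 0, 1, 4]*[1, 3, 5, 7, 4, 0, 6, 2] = [0, 7, 6, 2, 5, 1, 3, 4]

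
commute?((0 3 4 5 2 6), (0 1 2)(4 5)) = no:(0 3 4 5 2 6) * (0 1 2)(4 5) = (0 3 5)(1 2 6), (0 1 2)(4 5) * (0 3 4 5 2 6) = (0 1 6)(2 3 4)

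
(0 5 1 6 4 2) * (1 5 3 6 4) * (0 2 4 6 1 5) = (0 3 1 6 5)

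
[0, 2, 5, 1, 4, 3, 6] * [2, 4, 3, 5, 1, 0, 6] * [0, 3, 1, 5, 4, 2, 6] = [1, 5, 0, 4, 3, 2, 6]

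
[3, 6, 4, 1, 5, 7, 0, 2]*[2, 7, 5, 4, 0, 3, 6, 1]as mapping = [0→4, 1→6, 2→0, 3→7, 4→3, 5→1, 6→2, 7→5]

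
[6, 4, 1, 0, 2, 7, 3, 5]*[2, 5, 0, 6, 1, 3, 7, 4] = [7, 1, 5, 2, 0, 4, 6, 3]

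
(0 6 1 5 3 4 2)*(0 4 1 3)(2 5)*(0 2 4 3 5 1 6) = (1 4)(2 3 6 5)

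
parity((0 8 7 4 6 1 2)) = even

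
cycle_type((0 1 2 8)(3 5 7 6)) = 4^2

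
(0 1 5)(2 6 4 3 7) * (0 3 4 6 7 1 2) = (0 2 7)(1 5 3)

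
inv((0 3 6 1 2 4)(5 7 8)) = (0 4 2 1 6 3)(5 8 7)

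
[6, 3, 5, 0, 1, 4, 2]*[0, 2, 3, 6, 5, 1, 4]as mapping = [0→4, 1→6, 2→1, 3→0, 4→2, 5→5, 6→3]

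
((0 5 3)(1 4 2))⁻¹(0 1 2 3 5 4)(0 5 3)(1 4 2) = (0 3 2 5 4 1)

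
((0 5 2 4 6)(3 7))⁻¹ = (0 6 4 2 5)(3 7)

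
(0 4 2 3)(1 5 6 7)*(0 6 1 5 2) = (0 4)(1 2 3 6 7 5)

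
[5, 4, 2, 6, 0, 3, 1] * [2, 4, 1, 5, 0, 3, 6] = [3, 0, 1, 6, 2, 5, 4]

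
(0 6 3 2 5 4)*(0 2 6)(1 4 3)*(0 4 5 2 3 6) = (0 4 3)(1 5 6)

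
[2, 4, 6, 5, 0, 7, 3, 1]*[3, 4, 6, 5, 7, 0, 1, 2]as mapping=[0→6, 1→7, 2→1, 3→0, 4→3, 5→2, 6→5, 7→4]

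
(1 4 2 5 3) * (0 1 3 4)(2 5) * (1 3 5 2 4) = (0 3 5 1)(2 4)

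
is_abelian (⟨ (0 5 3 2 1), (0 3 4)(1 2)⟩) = no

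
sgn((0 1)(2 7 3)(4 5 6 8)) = 1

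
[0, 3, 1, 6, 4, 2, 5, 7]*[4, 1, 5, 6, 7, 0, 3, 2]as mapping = [0→4, 1→6, 2→1, 3→3, 4→7, 5→5, 6→0, 7→2]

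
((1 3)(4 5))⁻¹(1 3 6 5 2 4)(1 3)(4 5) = (1 6 4 2 5 3)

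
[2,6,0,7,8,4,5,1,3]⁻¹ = [2,7,0,8,5,6,1,3,4]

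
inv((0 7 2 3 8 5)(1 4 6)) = (0 5 8 3 2 7)(1 6 4)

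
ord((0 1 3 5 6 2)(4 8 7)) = 6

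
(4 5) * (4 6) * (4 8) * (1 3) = (1 3)(4 5 6 8)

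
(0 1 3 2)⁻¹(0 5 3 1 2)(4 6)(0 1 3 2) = (0 1 5 2 3)(4 6)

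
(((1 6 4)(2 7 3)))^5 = (1 4 6)(2 3 7)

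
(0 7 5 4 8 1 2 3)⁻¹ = (0 3 2 1 8 4 5 7)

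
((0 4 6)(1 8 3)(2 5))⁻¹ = (0 6 4)(1 3 8)(2 5)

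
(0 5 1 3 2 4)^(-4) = (0 1 2)(3 4 5)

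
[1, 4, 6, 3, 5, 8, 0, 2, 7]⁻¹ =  [6, 0, 7, 3, 1, 4, 2, 8, 5]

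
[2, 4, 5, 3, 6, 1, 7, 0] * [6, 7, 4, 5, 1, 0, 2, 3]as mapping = [0→4, 1→1, 2→0, 3→5, 4→2, 5→7, 6→3, 7→6]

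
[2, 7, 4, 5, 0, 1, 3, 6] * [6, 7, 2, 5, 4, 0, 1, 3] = [2, 3, 4, 0, 6, 7, 5, 1]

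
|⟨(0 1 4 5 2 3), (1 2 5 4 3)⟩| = 120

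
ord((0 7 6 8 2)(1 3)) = 10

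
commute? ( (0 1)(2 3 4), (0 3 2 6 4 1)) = no: (0 1)(2 3 4) * (0 3 2 6 4 1) = (1 3)(4 6), (0 3 2 6 4 1) * (0 1)(2 3 4) = (0 4)(2 6)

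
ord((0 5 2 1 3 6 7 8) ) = 8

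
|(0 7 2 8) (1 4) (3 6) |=4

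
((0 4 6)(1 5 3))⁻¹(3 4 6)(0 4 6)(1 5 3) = (0 1 6)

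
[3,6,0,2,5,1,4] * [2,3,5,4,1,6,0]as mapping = [0→4,1→0,2→2,3→5,4→6,5→3,6→1]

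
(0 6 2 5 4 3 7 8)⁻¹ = (0 8 7 3 4 5 2 6)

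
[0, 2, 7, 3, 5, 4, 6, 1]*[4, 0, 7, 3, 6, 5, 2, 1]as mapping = [0→4, 1→7, 2→1, 3→3, 4→5, 5→6, 6→2, 7→0]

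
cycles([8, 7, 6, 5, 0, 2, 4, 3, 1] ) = (0 8 1 7 3 5 2 6 4)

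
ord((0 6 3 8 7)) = 5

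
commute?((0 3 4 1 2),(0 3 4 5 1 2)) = no:(0 3 4 1 2)*(0 3 4 5 1 2) = (0 4 2 3 5 1),(0 3 4 5 1 2)*(0 3 4 1 2) = (0 4 5 2 3 1)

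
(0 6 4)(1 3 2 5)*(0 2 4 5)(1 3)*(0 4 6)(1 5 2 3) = (1 5)(2 4 3 6)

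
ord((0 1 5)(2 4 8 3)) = 12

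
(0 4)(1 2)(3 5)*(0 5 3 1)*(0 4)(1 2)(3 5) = (2 4 3 5)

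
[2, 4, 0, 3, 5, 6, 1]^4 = [0, 1, 2, 3, 4, 5, 6]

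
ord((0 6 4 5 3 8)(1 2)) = 6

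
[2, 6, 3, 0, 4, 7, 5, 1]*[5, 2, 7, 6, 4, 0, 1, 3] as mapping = [0→7, 1→1, 2→6, 3→5, 4→4, 5→3, 6→0, 7→2] 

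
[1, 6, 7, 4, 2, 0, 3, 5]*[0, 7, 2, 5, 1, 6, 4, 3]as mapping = [0→7, 1→4, 2→3, 3→1, 4→2, 5→0, 6→5, 7→6]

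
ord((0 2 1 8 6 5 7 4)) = 8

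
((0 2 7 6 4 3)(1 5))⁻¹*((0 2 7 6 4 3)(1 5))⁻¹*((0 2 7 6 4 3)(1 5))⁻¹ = (0 6)(1 5)(2 4)(3 7)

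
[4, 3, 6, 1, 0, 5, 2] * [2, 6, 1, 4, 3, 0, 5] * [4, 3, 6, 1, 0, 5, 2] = [1, 0, 5, 2, 6, 4, 3]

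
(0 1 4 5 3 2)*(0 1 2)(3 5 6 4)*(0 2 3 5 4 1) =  (0 3 2)(1 5 4 6)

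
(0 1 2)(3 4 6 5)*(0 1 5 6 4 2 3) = (0 5)(1 3 2)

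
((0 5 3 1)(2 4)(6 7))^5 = (0 5 3 1)(2 4)(6 7)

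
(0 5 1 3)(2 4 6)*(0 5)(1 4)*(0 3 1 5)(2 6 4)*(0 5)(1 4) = (0 3 5 2)(1 4)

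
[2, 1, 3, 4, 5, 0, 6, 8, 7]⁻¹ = [5, 1, 0, 2, 3, 4, 6, 8, 7]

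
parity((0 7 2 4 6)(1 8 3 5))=odd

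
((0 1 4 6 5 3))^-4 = (0 4 5)(1 6 3)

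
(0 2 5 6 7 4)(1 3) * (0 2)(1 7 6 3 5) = (1 5 3 7 4 2)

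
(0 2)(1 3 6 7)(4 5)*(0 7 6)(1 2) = (0 1 3)(2 7)(4 5)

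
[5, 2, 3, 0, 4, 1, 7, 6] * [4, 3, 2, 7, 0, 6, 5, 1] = [6, 2, 7, 4, 0, 3, 1, 5]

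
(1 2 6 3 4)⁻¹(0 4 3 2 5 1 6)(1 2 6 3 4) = (0 1 4 6 5 2 3)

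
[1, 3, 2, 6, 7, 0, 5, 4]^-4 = [1, 3, 2, 6, 4, 0, 5, 7]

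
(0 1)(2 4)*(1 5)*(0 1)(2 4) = (0 5)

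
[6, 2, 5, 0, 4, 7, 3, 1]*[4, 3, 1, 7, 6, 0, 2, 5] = [2, 1, 0, 4, 6, 5, 7, 3]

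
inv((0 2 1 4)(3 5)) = (0 4 1 2)(3 5)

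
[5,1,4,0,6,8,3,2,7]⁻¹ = [3,1,7,6,2,0,4,8,5]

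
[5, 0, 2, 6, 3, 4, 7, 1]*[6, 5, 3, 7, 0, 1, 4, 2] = [1, 6, 3, 4, 7, 0, 2, 5]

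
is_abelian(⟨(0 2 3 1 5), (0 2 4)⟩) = no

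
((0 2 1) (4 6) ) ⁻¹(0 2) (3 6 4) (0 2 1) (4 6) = (1 2) (3 4 6) 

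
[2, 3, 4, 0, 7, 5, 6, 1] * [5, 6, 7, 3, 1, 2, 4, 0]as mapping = [0→7, 1→3, 2→1, 3→5, 4→0, 5→2, 6→4, 7→6]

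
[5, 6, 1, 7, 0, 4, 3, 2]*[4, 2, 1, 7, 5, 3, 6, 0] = [3, 6, 2, 0, 4, 5, 7, 1]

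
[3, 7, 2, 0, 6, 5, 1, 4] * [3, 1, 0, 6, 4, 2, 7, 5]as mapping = [0→6, 1→5, 2→0, 3→3, 4→7, 5→2, 6→1, 7→4]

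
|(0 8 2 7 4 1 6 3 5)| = 9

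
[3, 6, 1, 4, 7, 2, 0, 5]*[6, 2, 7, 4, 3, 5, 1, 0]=[4, 1, 2, 3, 0, 7, 6, 5]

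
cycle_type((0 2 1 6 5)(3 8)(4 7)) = 2^2.5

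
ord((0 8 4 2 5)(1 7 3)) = 15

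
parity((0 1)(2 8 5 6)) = even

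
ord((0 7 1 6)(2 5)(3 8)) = 4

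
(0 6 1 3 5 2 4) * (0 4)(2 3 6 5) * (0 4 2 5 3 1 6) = (0 3 5 1)(2 4)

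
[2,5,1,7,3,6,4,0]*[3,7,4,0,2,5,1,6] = [4,5,7,6,0,1,2,3]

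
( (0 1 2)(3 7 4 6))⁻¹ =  (0 2 1)(3 6 4 7)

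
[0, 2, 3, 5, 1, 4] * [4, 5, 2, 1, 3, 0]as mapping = [0→4, 1→2, 2→1, 3→0, 4→5, 5→3]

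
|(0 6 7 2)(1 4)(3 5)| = 4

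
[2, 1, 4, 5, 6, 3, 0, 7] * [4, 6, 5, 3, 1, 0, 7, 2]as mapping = [0→5, 1→6, 2→1, 3→0, 4→7, 5→3, 6→4, 7→2]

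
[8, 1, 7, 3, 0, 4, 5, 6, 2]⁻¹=[4, 1, 8, 3, 5, 6, 7, 2, 0]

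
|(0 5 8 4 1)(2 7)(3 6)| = 10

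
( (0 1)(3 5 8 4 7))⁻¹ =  (0 1)(3 7 4 8 5)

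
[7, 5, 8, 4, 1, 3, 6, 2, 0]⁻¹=[8, 4, 7, 5, 3, 1, 6, 0, 2]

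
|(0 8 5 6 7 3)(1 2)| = 6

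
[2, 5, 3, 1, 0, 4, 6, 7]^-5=[2, 5, 3, 1, 0, 4, 6, 7]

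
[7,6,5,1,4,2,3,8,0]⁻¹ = [8,3,5,6,4,2,1,0,7]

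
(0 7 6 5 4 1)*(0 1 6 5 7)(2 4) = (2 4 6 7 5)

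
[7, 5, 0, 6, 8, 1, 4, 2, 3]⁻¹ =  [2, 5, 7, 8, 6, 1, 3, 0, 4]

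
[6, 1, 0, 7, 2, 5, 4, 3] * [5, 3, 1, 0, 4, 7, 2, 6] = [2, 3, 5, 6, 1, 7, 4, 0]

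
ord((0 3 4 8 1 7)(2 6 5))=6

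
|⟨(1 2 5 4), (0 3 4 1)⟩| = 120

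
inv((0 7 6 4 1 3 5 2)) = (0 2 5 3 1 4 6 7)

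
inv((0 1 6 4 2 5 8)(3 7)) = (0 8 5 2 4 6 1)(3 7)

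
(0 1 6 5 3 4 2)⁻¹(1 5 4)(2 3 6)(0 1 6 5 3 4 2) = (0 4 5)(2 6 3)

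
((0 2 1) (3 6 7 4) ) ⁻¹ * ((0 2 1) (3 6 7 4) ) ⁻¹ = (0 2 1) (3 7) (4 6) 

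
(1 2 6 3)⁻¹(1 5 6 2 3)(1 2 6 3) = (1 2 5 3 6)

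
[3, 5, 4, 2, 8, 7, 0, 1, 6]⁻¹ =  [6, 7, 3, 0, 2, 1, 8, 5, 4]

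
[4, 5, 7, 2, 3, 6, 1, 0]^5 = [0, 6, 2, 3, 4, 1, 5, 7]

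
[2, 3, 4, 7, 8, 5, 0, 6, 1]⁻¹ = [6, 8, 0, 1, 2, 5, 7, 3, 4]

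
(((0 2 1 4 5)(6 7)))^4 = (0 5 4 1 2)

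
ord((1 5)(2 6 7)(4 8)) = 6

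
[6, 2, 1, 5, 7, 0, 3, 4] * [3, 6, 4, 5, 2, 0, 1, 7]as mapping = [0→1, 1→4, 2→6, 3→0, 4→7, 5→3, 6→5, 7→2]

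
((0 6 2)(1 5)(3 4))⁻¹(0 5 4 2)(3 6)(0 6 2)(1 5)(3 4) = (0 6 1 3)(2 4)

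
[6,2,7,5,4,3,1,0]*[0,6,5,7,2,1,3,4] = [3,5,4,1,2,7,6,0]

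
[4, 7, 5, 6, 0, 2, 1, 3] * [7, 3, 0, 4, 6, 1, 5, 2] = [6, 2, 1, 5, 7, 0, 3, 4]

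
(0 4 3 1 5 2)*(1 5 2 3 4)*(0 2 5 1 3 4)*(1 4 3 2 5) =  (0 2 5 3 4)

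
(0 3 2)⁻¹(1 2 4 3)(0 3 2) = (0 4 2 1)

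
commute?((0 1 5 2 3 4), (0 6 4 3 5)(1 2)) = no:(0 1 5 2 3 4)*(0 6 4 3 5)(1 2) = (0 2 5 1)(4 6), (0 6 4 3 5)(1 2)*(0 1 5 2 3 4) = (0 6)(1 3 2 5)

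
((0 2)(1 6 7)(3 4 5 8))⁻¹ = (0 2)(1 7 6)(3 8 5 4)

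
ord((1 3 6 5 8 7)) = 6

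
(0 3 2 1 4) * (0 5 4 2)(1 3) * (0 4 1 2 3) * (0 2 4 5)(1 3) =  (0 4)(3 5)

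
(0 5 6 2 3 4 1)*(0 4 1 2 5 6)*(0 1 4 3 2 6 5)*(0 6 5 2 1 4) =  (0 2 1 3)(4 5)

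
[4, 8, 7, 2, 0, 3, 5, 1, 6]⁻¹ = [4, 7, 3, 5, 0, 6, 8, 2, 1]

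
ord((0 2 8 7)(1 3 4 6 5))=20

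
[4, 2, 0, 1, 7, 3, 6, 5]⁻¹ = [2, 3, 1, 5, 0, 7, 6, 4]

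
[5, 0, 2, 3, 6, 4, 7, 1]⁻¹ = [1, 7, 2, 3, 5, 0, 4, 6]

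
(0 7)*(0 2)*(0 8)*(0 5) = (0 7 2 8 5) 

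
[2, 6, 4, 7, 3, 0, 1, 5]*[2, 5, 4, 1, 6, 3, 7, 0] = [4, 7, 6, 0, 1, 2, 5, 3]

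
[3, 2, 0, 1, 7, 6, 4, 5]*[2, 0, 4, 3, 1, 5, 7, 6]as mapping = [0→3, 1→4, 2→2, 3→0, 4→6, 5→7, 6→1, 7→5]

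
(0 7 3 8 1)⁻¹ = (0 1 8 3 7)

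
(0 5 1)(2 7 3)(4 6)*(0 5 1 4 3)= (0 1 5 4 6 3 2 7)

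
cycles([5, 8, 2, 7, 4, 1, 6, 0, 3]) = (0 5 1 8 3 7)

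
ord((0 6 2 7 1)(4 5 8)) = 15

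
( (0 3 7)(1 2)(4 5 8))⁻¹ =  (0 7 3)(1 2)(4 8 5)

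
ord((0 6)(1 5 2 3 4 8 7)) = 14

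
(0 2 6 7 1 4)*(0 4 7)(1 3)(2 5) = (0 5 2 6)(1 7 3)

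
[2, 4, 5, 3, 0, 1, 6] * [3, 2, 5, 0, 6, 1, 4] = [5, 6, 1, 0, 3, 2, 4]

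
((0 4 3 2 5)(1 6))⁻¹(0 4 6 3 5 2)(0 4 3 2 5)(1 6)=(0 5 4 3 1 2)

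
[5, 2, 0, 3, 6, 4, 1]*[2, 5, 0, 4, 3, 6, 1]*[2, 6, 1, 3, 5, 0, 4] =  [4, 2, 1, 5, 6, 3, 0]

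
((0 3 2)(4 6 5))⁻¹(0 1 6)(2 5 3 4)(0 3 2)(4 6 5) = (0 4 2 6)(1 5 3)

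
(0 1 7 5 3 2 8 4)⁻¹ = (0 4 8 2 3 5 7 1)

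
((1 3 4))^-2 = (1 3 4)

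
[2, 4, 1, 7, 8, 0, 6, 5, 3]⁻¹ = [5, 2, 0, 8, 1, 7, 6, 3, 4]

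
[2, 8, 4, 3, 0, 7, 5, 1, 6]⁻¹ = [4, 7, 0, 3, 2, 6, 8, 5, 1]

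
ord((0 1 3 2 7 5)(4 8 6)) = 6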